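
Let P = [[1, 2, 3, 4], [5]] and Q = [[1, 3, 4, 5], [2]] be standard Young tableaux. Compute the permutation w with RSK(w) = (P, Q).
5 1 2 3 4

Reverse the RSK construction: for i from n down to 1, find the cell of Q containing i, remove the entry at that cell from P, and reverse-bump it up through P; the value ejected from row 1 is w(i).

Step i=5: Q has 5 at row 1, column 4; remove that cell from P, ejecting 4. So w(5) = 4. P is now [[1, 2, 3], [5]].
Step i=4: Q has 4 at row 1, column 3; remove that cell from P, ejecting 3. So w(4) = 3. P is now [[1, 2], [5]].
Step i=3: Q has 3 at row 1, column 2; remove that cell from P, ejecting 2. So w(3) = 2. P is now [[1], [5]].
Step i=2: Q has 2 at row 2, column 1; remove 5 from row 2 of P and reverse-bump: 5 enters row 1 and ejects 1. So w(2) = 1. P is now [[5]].
Step i=1: Q has 1 at row 1, column 1; remove that cell from P, ejecting 5. So w(1) = 5. P is now [].

So w = 5 1 2 3 4.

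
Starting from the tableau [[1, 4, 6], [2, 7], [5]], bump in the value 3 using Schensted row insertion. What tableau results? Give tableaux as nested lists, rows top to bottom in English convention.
In row 1, 3 replaces 4 (the leftmost entry greater than 3); 4 is bumped to row 2. In row 2, 4 replaces 7 (the leftmost entry greater than 4); 7 is bumped to row 3. 7 is appended to row 3. The new tableau is [[1, 3, 6], [2, 4], [5, 7]].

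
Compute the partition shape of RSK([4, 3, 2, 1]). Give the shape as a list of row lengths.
[1, 1, 1, 1]

Row-insert each entry into an empty tableau.

After inserting 4: P = [[4]].
After inserting 3: P = [[3], [4]].
After inserting 2: P = [[2], [3], [4]].
After inserting 1: P = [[1], [2], [3], [4]].

The final insertion tableau P = [[1], [2], [3], [4]] has shape [1, 1, 1, 1].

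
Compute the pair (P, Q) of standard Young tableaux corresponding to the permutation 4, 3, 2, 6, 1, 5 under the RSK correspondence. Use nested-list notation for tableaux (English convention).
P = [[1, 5], [2, 6], [3], [4]], Q = [[1, 4], [2, 6], [3], [5]]

Insert each entry of the permutation into P by Schensted row insertion, recording in Q the position of each new cell.

Insert 4: appended to row 1. P = [[4]].
Insert 3: 3 bumps 4 from row 1; 4 starts row 2. P = [[3], [4]].
Insert 2: 2 bumps 3 from row 1; 3 bumps 4 from row 2; 4 starts row 3. P = [[2], [3], [4]].
Insert 6: appended to row 1. P = [[2, 6], [3], [4]].
Insert 1: 1 bumps 2 from row 1; 2 bumps 3 from row 2; 3 bumps 4 from row 3; 4 starts row 4. P = [[1, 6], [2], [3], [4]].
Insert 5: 5 bumps 6 from row 1; 6 appends to row 2. P = [[1, 5], [2, 6], [3], [4]].

So P = [[1, 5], [2, 6], [3], [4]], Q = [[1, 4], [2, 6], [3], [5]].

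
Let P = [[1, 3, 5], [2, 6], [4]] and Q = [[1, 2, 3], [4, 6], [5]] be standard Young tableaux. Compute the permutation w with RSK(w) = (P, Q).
Reverse RSK: for i = n, n-1, ..., 1, locate i in Q, remove the corresponding corner cell from P, and reverse-bump its entry up through P; the value ejected from row 1 is w(i).

So w = 2 4 6 3 1 5.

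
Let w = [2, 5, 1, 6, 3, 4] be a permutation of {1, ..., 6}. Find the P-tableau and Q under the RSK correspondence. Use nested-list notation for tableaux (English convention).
P = [[1, 3, 4], [2, 5, 6]], Q = [[1, 2, 4], [3, 5, 6]]

Insert each entry of the permutation into P by Schensted row insertion, recording in Q the position of each new cell.

After inserting 2: P = [[2]].
After inserting 5: P = [[2, 5]].
After inserting 1: P = [[1, 5], [2]].
After inserting 6: P = [[1, 5, 6], [2]].
After inserting 3: P = [[1, 3, 6], [2, 5]].
After inserting 4: P = [[1, 3, 4], [2, 5, 6]].

So P = [[1, 3, 4], [2, 5, 6]], Q = [[1, 2, 4], [3, 5, 6]].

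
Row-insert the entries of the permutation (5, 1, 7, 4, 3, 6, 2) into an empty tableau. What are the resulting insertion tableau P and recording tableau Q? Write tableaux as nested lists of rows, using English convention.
P = [[1, 2, 6], [3, 7], [4], [5]], Q = [[1, 3, 6], [2, 4], [5], [7]]

Insert each entry of the permutation into P by Schensted row insertion, recording in Q the position of each new cell.

Insert 5: appended to row 1. P = [[5]].
Insert 1: 1 bumps 5 from row 1; 5 starts row 2. P = [[1], [5]].
Insert 7: appended to row 1. P = [[1, 7], [5]].
Insert 4: 4 bumps 7 from row 1; 7 appends to row 2. P = [[1, 4], [5, 7]].
Insert 3: 3 bumps 4 from row 1; 4 bumps 5 from row 2; 5 starts row 3. P = [[1, 3], [4, 7], [5]].
Insert 6: appended to row 1. P = [[1, 3, 6], [4, 7], [5]].
Insert 2: 2 bumps 3 from row 1; 3 bumps 4 from row 2; 4 bumps 5 from row 3; 5 starts row 4. P = [[1, 2, 6], [3, 7], [4], [5]].

So P = [[1, 2, 6], [3, 7], [4], [5]], Q = [[1, 3, 6], [2, 4], [5], [7]].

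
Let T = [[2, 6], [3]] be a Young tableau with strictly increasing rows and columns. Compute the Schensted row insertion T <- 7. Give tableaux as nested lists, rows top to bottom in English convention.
7 is larger than every entry of row 1, so it is appended to row 1. The new tableau is [[2, 6, 7], [3]].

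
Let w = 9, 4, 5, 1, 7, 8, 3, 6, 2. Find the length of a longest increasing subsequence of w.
4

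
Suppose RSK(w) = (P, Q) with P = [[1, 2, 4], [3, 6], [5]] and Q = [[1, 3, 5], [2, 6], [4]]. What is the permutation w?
5 1 3 2 6 4

Reverse the RSK construction: for i from n down to 1, find the cell of Q containing i, remove the entry at that cell from P, and reverse-bump it up through P; the value ejected from row 1 is w(i).

Step i=6: Q has 6 at row 2, column 2; remove 6 from row 2 of P and reverse-bump: 6 enters row 1 and ejects 4. So w(6) = 4. P is now [[1, 2, 6], [3], [5]].
Step i=5: Q has 5 at row 1, column 3; remove that cell from P, ejecting 6. So w(5) = 6. P is now [[1, 2], [3], [5]].
Step i=4: Q has 4 at row 3, column 1; remove 5 from row 3 of P and reverse-bump: 5 enters row 2 and ejects 3; 3 enters row 1 and ejects 2. So w(4) = 2. P is now [[1, 3], [5]].
Step i=3: Q has 3 at row 1, column 2; remove that cell from P, ejecting 3. So w(3) = 3. P is now [[1], [5]].
Step i=2: Q has 2 at row 2, column 1; remove 5 from row 2 of P and reverse-bump: 5 enters row 1 and ejects 1. So w(2) = 1. P is now [[5]].
Step i=1: Q has 1 at row 1, column 1; remove that cell from P, ejecting 5. So w(1) = 5. P is now [].

So w = 5 1 3 2 6 4.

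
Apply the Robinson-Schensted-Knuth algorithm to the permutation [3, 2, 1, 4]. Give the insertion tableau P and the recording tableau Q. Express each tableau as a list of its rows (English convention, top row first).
Insert each entry of the permutation into P by Schensted row insertion, recording in Q the position of each new cell.

Insert 3: appended to row 1. P = [[3]].
Insert 2: 2 bumps 3 from row 1; 3 starts row 2. P = [[2], [3]].
Insert 1: 1 bumps 2 from row 1; 2 bumps 3 from row 2; 3 starts row 3. P = [[1], [2], [3]].
Insert 4: appended to row 1. P = [[1, 4], [2], [3]].

So P = [[1, 4], [2], [3]], Q = [[1, 4], [2], [3]].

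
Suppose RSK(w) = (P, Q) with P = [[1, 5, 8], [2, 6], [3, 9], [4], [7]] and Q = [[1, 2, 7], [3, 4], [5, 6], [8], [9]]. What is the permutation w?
7 9 4 6 3 5 8 2 1

Reverse RSK: for i = n, n-1, ..., 1, locate i in Q, remove the corresponding corner cell from P, and reverse-bump its entry up through P; the value ejected from row 1 is w(i).

So w = 7 9 4 6 3 5 8 2 1.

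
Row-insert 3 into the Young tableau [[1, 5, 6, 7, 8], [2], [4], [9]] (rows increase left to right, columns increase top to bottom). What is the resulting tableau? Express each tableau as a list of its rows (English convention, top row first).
In row 1, 3 replaces 5 (the leftmost entry greater than 3); 5 is bumped to row 2. 5 is appended to row 2. The new tableau is [[1, 3, 6, 7, 8], [2, 5], [4], [9]].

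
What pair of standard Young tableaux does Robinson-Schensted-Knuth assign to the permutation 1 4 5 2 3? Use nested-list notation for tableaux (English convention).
Insert each entry of the permutation into P by Schensted row insertion, recording in Q the position of each new cell.

Insert 1: appended to row 1. P = [[1]], Q = [[1]].
Insert 4: appended to row 1. P = [[1, 4]], Q = [[1, 2]].
Insert 5: appended to row 1. P = [[1, 4, 5]], Q = [[1, 2, 3]].
Insert 2: 2 bumps 4 from row 1; 4 starts row 2. P = [[1, 2, 5], [4]], Q = [[1, 2, 3], [4]].
Insert 3: 3 bumps 5 from row 1; 5 appends to row 2. P = [[1, 2, 3], [4, 5]], Q = [[1, 2, 3], [4, 5]].

So P = [[1, 2, 3], [4, 5]], Q = [[1, 2, 3], [4, 5]].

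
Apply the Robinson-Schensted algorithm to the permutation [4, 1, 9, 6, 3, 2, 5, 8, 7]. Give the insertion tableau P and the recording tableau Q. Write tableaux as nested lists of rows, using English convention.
P = [[1, 2, 5, 7], [3, 6, 8], [4], [9]], Q = [[1, 3, 7, 8], [2, 4, 9], [5], [6]]

Insert each entry of the permutation into P by Schensted row insertion, recording in Q the position of each new cell.

Insert 4: appended to row 1. P = [[4]].
Insert 1: 1 bumps 4 from row 1; 4 starts row 2. P = [[1], [4]].
Insert 9: appended to row 1. P = [[1, 9], [4]].
Insert 6: 6 bumps 9 from row 1; 9 appends to row 2. P = [[1, 6], [4, 9]].
Insert 3: 3 bumps 6 from row 1; 6 bumps 9 from row 2; 9 starts row 3. P = [[1, 3], [4, 6], [9]].
Insert 2: 2 bumps 3 from row 1; 3 bumps 4 from row 2; 4 bumps 9 from row 3; 9 starts row 4. P = [[1, 2], [3, 6], [4], [9]].
Insert 5: appended to row 1. P = [[1, 2, 5], [3, 6], [4], [9]].
Insert 8: appended to row 1. P = [[1, 2, 5, 8], [3, 6], [4], [9]].
Insert 7: 7 bumps 8 from row 1; 8 appends to row 2. P = [[1, 2, 5, 7], [3, 6, 8], [4], [9]].

So P = [[1, 2, 5, 7], [3, 6, 8], [4], [9]], Q = [[1, 3, 7, 8], [2, 4, 9], [5], [6]].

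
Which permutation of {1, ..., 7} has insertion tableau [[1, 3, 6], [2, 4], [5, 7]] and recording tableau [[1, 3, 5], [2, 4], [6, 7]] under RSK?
5 2 7 4 6 1 3

Reverse the RSK construction: for i from n down to 1, find the cell of Q containing i, remove the entry at that cell from P, and reverse-bump it up through P; the value ejected from row 1 is w(i).

Step i=7: Q has 7 at row 3, column 2; remove 7 from row 3 of P and reverse-bump: 7 enters row 2 and ejects 4; 4 enters row 1 and ejects 3. So w(7) = 3. P is now [[1, 4, 6], [2, 7], [5]].
Step i=6: Q has 6 at row 3, column 1; remove 5 from row 3 of P and reverse-bump: 5 enters row 2 and ejects 2; 2 enters row 1 and ejects 1. So w(6) = 1. P is now [[2, 4, 6], [5, 7]].
Step i=5: Q has 5 at row 1, column 3; remove that cell from P, ejecting 6. So w(5) = 6. P is now [[2, 4], [5, 7]].
Step i=4: Q has 4 at row 2, column 2; remove 7 from row 2 of P and reverse-bump: 7 enters row 1 and ejects 4. So w(4) = 4. P is now [[2, 7], [5]].
Step i=3: Q has 3 at row 1, column 2; remove that cell from P, ejecting 7. So w(3) = 7. P is now [[2], [5]].
Step i=2: Q has 2 at row 2, column 1; remove 5 from row 2 of P and reverse-bump: 5 enters row 1 and ejects 2. So w(2) = 2. P is now [[5]].
Step i=1: Q has 1 at row 1, column 1; remove that cell from P, ejecting 5. So w(1) = 5. P is now [].

So w = 5 2 7 4 6 1 3.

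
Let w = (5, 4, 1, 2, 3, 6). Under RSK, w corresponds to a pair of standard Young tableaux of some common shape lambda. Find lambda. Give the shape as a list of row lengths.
[4, 1, 1]

Row-insert each entry into an empty tableau.

After inserting 5: P = [[5]].
After inserting 4: P = [[4], [5]].
After inserting 1: P = [[1], [4], [5]].
After inserting 2: P = [[1, 2], [4], [5]].
After inserting 3: P = [[1, 2, 3], [4], [5]].
After inserting 6: P = [[1, 2, 3, 6], [4], [5]].

The final insertion tableau P = [[1, 2, 3, 6], [4], [5]] has shape [4, 1, 1].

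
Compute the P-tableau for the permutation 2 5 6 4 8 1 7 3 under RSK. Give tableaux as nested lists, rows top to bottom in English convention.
After inserting 2: P = [[2]].
After inserting 5: P = [[2, 5]].
After inserting 6: P = [[2, 5, 6]].
After inserting 4: P = [[2, 4, 6], [5]].
After inserting 8: P = [[2, 4, 6, 8], [5]].
After inserting 1: P = [[1, 4, 6, 8], [2], [5]].
After inserting 7: P = [[1, 4, 6, 7], [2, 8], [5]].
After inserting 3: P = [[1, 3, 6, 7], [2, 4], [5, 8]].

So P = [[1, 3, 6, 7], [2, 4], [5, 8]].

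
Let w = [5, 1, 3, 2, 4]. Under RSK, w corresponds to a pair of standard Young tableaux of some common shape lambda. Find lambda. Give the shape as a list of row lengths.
[3, 1, 1]

RSK row insertion gives P = [[1, 2, 4], [3], [5]], which has shape [3, 1, 1].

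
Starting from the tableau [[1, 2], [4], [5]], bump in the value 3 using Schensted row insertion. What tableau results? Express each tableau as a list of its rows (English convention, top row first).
[[1, 2, 3], [4], [5]]

3 is larger than every entry of row 1, so it is appended to row 1. The new tableau is [[1, 2, 3], [4], [5]].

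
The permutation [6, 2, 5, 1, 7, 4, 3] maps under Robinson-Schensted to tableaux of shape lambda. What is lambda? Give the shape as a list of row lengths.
[3, 2, 1, 1]

Row-insert each entry into an empty tableau.

After inserting 6: P = [[6]].
After inserting 2: P = [[2], [6]].
After inserting 5: P = [[2, 5], [6]].
After inserting 1: P = [[1, 5], [2], [6]].
After inserting 7: P = [[1, 5, 7], [2], [6]].
After inserting 4: P = [[1, 4, 7], [2, 5], [6]].
After inserting 3: P = [[1, 3, 7], [2, 4], [5], [6]].

The final insertion tableau P = [[1, 3, 7], [2, 4], [5], [6]] has shape [3, 2, 1, 1].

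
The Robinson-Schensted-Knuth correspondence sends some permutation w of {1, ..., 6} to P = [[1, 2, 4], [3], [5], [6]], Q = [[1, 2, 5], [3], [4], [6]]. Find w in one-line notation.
Reverse the RSK construction: for i from n down to 1, find the cell of Q containing i, remove the entry at that cell from P, and reverse-bump it up through P; the value ejected from row 1 is w(i).

Step i=6: Q has 6 at row 4, column 1; remove 6 from row 4 of P and reverse-bump: 6 enters row 3 and ejects 5; 5 enters row 2 and ejects 3; 3 enters row 1 and ejects 2. So w(6) = 2. P is now [[1, 3, 4], [5], [6]].
Step i=5: Q has 5 at row 1, column 3; remove that cell from P, ejecting 4. So w(5) = 4. P is now [[1, 3], [5], [6]].
Step i=4: Q has 4 at row 3, column 1; remove 6 from row 3 of P and reverse-bump: 6 enters row 2 and ejects 5; 5 enters row 1 and ejects 3. So w(4) = 3. P is now [[1, 5], [6]].
Step i=3: Q has 3 at row 2, column 1; remove 6 from row 2 of P and reverse-bump: 6 enters row 1 and ejects 5. So w(3) = 5. P is now [[1, 6]].
Step i=2: Q has 2 at row 1, column 2; remove that cell from P, ejecting 6. So w(2) = 6. P is now [[1]].
Step i=1: Q has 1 at row 1, column 1; remove that cell from P, ejecting 1. So w(1) = 1. P is now [].

So w = 1 6 5 3 4 2.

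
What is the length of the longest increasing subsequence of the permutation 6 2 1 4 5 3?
3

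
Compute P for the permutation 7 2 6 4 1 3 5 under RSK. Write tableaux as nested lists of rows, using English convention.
Insert 7: appended to row 1. P = [[7]].
Insert 2: 2 bumps 7 from row 1; 7 starts row 2. P = [[2], [7]].
Insert 6: appended to row 1. P = [[2, 6], [7]].
Insert 4: 4 bumps 6 from row 1; 6 bumps 7 from row 2; 7 starts row 3. P = [[2, 4], [6], [7]].
Insert 1: 1 bumps 2 from row 1; 2 bumps 6 from row 2; 6 bumps 7 from row 3; 7 starts row 4. P = [[1, 4], [2], [6], [7]].
Insert 3: 3 bumps 4 from row 1; 4 appends to row 2. P = [[1, 3], [2, 4], [6], [7]].
Insert 5: appended to row 1. P = [[1, 3, 5], [2, 4], [6], [7]].

So P = [[1, 3, 5], [2, 4], [6], [7]].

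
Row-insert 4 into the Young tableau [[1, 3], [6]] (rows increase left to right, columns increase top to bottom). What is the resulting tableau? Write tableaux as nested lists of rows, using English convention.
[[1, 3, 4], [6]]

4 is larger than every entry of row 1, so it is appended to row 1. The new tableau is [[1, 3, 4], [6]].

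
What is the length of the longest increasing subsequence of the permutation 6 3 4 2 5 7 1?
4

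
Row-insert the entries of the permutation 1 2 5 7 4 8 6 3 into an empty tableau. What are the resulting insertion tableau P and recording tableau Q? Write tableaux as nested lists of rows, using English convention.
P = [[1, 2, 3, 6, 8], [4, 7], [5]], Q = [[1, 2, 3, 4, 6], [5, 7], [8]]

Insert each entry of the permutation into P by Schensted row insertion, recording in Q the position of each new cell.

Insert 1: appended to row 1. P = [[1]].
Insert 2: appended to row 1. P = [[1, 2]].
Insert 5: appended to row 1. P = [[1, 2, 5]].
Insert 7: appended to row 1. P = [[1, 2, 5, 7]].
Insert 4: 4 bumps 5 from row 1; 5 starts row 2. P = [[1, 2, 4, 7], [5]].
Insert 8: appended to row 1. P = [[1, 2, 4, 7, 8], [5]].
Insert 6: 6 bumps 7 from row 1; 7 appends to row 2. P = [[1, 2, 4, 6, 8], [5, 7]].
Insert 3: 3 bumps 4 from row 1; 4 bumps 5 from row 2; 5 starts row 3. P = [[1, 2, 3, 6, 8], [4, 7], [5]].

So P = [[1, 2, 3, 6, 8], [4, 7], [5]], Q = [[1, 2, 3, 4, 6], [5, 7], [8]].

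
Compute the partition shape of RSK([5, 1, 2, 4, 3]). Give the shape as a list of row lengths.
Row-insert each entry into an empty tableau.

After inserting 5: P = [[5]].
After inserting 1: P = [[1], [5]].
After inserting 2: P = [[1, 2], [5]].
After inserting 4: P = [[1, 2, 4], [5]].
After inserting 3: P = [[1, 2, 3], [4], [5]].

The final insertion tableau P = [[1, 2, 3], [4], [5]] has shape [3, 1, 1].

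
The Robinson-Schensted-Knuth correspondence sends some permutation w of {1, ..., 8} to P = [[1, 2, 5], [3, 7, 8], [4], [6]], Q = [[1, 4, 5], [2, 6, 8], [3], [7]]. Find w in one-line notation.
Reverse the RSK construction: for i from n down to 1, find the cell of Q containing i, remove the entry at that cell from P, and reverse-bump it up through P; the value ejected from row 1 is w(i).

Step i=8: Q has 8 at row 2, column 3; remove 8 from row 2 of P and reverse-bump: 8 enters row 1 and ejects 5. So w(8) = 5. P is now [[1, 2, 8], [3, 7], [4], [6]].
Step i=7: Q has 7 at row 4, column 1; remove 6 from row 4 of P and reverse-bump: 6 enters row 3 and ejects 4; 4 enters row 2 and ejects 3; 3 enters row 1 and ejects 2. So w(7) = 2. P is now [[1, 3, 8], [4, 7], [6]].
Step i=6: Q has 6 at row 2, column 2; remove 7 from row 2 of P and reverse-bump: 7 enters row 1 and ejects 3. So w(6) = 3. P is now [[1, 7, 8], [4], [6]].
Step i=5: Q has 5 at row 1, column 3; remove that cell from P, ejecting 8. So w(5) = 8. P is now [[1, 7], [4], [6]].
Step i=4: Q has 4 at row 1, column 2; remove that cell from P, ejecting 7. So w(4) = 7. P is now [[1], [4], [6]].
Step i=3: Q has 3 at row 3, column 1; remove 6 from row 3 of P and reverse-bump: 6 enters row 2 and ejects 4; 4 enters row 1 and ejects 1. So w(3) = 1. P is now [[4], [6]].
Step i=2: Q has 2 at row 2, column 1; remove 6 from row 2 of P and reverse-bump: 6 enters row 1 and ejects 4. So w(2) = 4. P is now [[6]].
Step i=1: Q has 1 at row 1, column 1; remove that cell from P, ejecting 6. So w(1) = 6. P is now [].

So w = 6 4 1 7 8 3 2 5.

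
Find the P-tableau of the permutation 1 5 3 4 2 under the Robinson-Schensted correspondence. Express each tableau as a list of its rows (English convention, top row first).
Insert 1: appended to row 1. P = [[1]].
Insert 5: appended to row 1. P = [[1, 5]].
Insert 3: 3 bumps 5 from row 1; 5 starts row 2. P = [[1, 3], [5]].
Insert 4: appended to row 1. P = [[1, 3, 4], [5]].
Insert 2: 2 bumps 3 from row 1; 3 bumps 5 from row 2; 5 starts row 3. P = [[1, 2, 4], [3], [5]].

So P = [[1, 2, 4], [3], [5]].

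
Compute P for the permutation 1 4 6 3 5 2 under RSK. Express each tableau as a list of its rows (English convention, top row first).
P = [[1, 2, 5], [3, 6], [4]]

Insert 1: appended to row 1. P = [[1]].
Insert 4: appended to row 1. P = [[1, 4]].
Insert 6: appended to row 1. P = [[1, 4, 6]].
Insert 3: 3 bumps 4 from row 1; 4 starts row 2. P = [[1, 3, 6], [4]].
Insert 5: 5 bumps 6 from row 1; 6 appends to row 2. P = [[1, 3, 5], [4, 6]].
Insert 2: 2 bumps 3 from row 1; 3 bumps 4 from row 2; 4 starts row 3. P = [[1, 2, 5], [3, 6], [4]].

So P = [[1, 2, 5], [3, 6], [4]].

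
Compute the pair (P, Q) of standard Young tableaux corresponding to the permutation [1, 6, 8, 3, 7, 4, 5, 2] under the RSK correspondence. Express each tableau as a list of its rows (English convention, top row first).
P = [[1, 2, 4, 5], [3, 7], [6], [8]], Q = [[1, 2, 3, 7], [4, 5], [6], [8]]

Insert each entry of the permutation into P by Schensted row insertion, recording in Q the position of each new cell.

Insert 1: appended to row 1. P = [[1]].
Insert 6: appended to row 1. P = [[1, 6]].
Insert 8: appended to row 1. P = [[1, 6, 8]].
Insert 3: 3 bumps 6 from row 1; 6 starts row 2. P = [[1, 3, 8], [6]].
Insert 7: 7 bumps 8 from row 1; 8 appends to row 2. P = [[1, 3, 7], [6, 8]].
Insert 4: 4 bumps 7 from row 1; 7 bumps 8 from row 2; 8 starts row 3. P = [[1, 3, 4], [6, 7], [8]].
Insert 5: appended to row 1. P = [[1, 3, 4, 5], [6, 7], [8]].
Insert 2: 2 bumps 3 from row 1; 3 bumps 6 from row 2; 6 bumps 8 from row 3; 8 starts row 4. P = [[1, 2, 4, 5], [3, 7], [6], [8]].

So P = [[1, 2, 4, 5], [3, 7], [6], [8]], Q = [[1, 2, 3, 7], [4, 5], [6], [8]].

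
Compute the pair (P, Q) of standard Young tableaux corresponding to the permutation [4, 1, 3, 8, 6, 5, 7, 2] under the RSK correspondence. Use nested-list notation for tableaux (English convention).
P = [[1, 2, 5, 7], [3, 6], [4], [8]], Q = [[1, 3, 4, 7], [2, 5], [6], [8]]

Insert each entry of the permutation into P by Schensted row insertion, recording in Q the position of each new cell.

Insert 4: appended to row 1. P = [[4]], Q = [[1]].
Insert 1: 1 bumps 4 from row 1; 4 starts row 2. P = [[1], [4]], Q = [[1], [2]].
Insert 3: appended to row 1. P = [[1, 3], [4]], Q = [[1, 3], [2]].
Insert 8: appended to row 1. P = [[1, 3, 8], [4]], Q = [[1, 3, 4], [2]].
Insert 6: 6 bumps 8 from row 1; 8 appends to row 2. P = [[1, 3, 6], [4, 8]], Q = [[1, 3, 4], [2, 5]].
Insert 5: 5 bumps 6 from row 1; 6 bumps 8 from row 2; 8 starts row 3. P = [[1, 3, 5], [4, 6], [8]], Q = [[1, 3, 4], [2, 5], [6]].
Insert 7: appended to row 1. P = [[1, 3, 5, 7], [4, 6], [8]], Q = [[1, 3, 4, 7], [2, 5], [6]].
Insert 2: 2 bumps 3 from row 1; 3 bumps 4 from row 2; 4 bumps 8 from row 3; 8 starts row 4. P = [[1, 2, 5, 7], [3, 6], [4], [8]], Q = [[1, 3, 4, 7], [2, 5], [6], [8]].

So P = [[1, 2, 5, 7], [3, 6], [4], [8]], Q = [[1, 3, 4, 7], [2, 5], [6], [8]].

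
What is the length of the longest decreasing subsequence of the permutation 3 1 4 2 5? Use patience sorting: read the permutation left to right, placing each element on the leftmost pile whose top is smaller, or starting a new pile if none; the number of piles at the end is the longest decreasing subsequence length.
2

3: new pile. tops = [3]
1: new pile. tops = [3, 1]
4: onto pile 1 (replacing 3). tops = [4, 1]
2: onto pile 2 (replacing 1). tops = [4, 2]
5: onto pile 1 (replacing 4). tops = [5, 2]

2 piles, so the longest decreasing subsequence has length 2.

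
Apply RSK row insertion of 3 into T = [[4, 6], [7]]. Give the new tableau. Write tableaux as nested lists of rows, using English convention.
In row 1, 3 replaces 4 (the leftmost entry greater than 3); 4 is bumped to row 2. In row 2, 4 replaces 7 (the leftmost entry greater than 4); 7 is bumped to row 3. 7 starts a new row 3. The new tableau is [[3, 6], [4], [7]].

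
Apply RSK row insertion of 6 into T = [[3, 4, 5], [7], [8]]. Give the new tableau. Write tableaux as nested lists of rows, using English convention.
6 is larger than every entry of row 1, so it is appended to row 1. The new tableau is [[3, 4, 5, 6], [7], [8]].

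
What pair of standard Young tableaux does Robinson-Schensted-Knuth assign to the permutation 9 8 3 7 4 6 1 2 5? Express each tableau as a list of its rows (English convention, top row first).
P = [[1, 2, 5], [3, 4, 6], [7], [8], [9]], Q = [[1, 4, 6], [2, 8, 9], [3], [5], [7]]

Insert each entry of the permutation into P by Schensted row insertion, recording in Q the position of each new cell.

Insert 9: appended to row 1. P = [[9]].
Insert 8: 8 bumps 9 from row 1; 9 starts row 2. P = [[8], [9]].
Insert 3: 3 bumps 8 from row 1; 8 bumps 9 from row 2; 9 starts row 3. P = [[3], [8], [9]].
Insert 7: appended to row 1. P = [[3, 7], [8], [9]].
Insert 4: 4 bumps 7 from row 1; 7 bumps 8 from row 2; 8 bumps 9 from row 3; 9 starts row 4. P = [[3, 4], [7], [8], [9]].
Insert 6: appended to row 1. P = [[3, 4, 6], [7], [8], [9]].
Insert 1: 1 bumps 3 from row 1; 3 bumps 7 from row 2; 7 bumps 8 from row 3; 8 bumps 9 from row 4; 9 starts row 5. P = [[1, 4, 6], [3], [7], [8], [9]].
Insert 2: 2 bumps 4 from row 1; 4 appends to row 2. P = [[1, 2, 6], [3, 4], [7], [8], [9]].
Insert 5: 5 bumps 6 from row 1; 6 appends to row 2. P = [[1, 2, 5], [3, 4, 6], [7], [8], [9]].

So P = [[1, 2, 5], [3, 4, 6], [7], [8], [9]], Q = [[1, 4, 6], [2, 8, 9], [3], [5], [7]].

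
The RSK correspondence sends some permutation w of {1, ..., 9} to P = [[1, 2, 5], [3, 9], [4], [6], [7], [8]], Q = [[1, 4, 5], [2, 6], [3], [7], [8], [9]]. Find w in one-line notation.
Reverse the RSK construction: for i from n down to 1, find the cell of Q containing i, remove the entry at that cell from P, and reverse-bump it up through P; the value ejected from row 1 is w(i).

Step i=9: Q has 9 at row 6, column 1; remove 8 from row 6 of P and reverse-bump: 8 enters row 5 and ejects 7; 7 enters row 4 and ejects 6; 6 enters row 3 and ejects 4; 4 enters row 2 and ejects 3; 3 enters row 1 and ejects 2. So w(9) = 2. P is now [[1, 3, 5], [4, 9], [6], [7], [8]].
Step i=8: Q has 8 at row 5, column 1; remove 8 from row 5 of P and reverse-bump: 8 enters row 4 and ejects 7; 7 enters row 3 and ejects 6; 6 enters row 2 and ejects 4; 4 enters row 1 and ejects 3. So w(8) = 3. P is now [[1, 4, 5], [6, 9], [7], [8]].
Step i=7: Q has 7 at row 4, column 1; remove 8 from row 4 of P and reverse-bump: 8 enters row 3 and ejects 7; 7 enters row 2 and ejects 6; 6 enters row 1 and ejects 5. So w(7) = 5. P is now [[1, 4, 6], [7, 9], [8]].
Step i=6: Q has 6 at row 2, column 2; remove 9 from row 2 of P and reverse-bump: 9 enters row 1 and ejects 6. So w(6) = 6. P is now [[1, 4, 9], [7], [8]].
Step i=5: Q has 5 at row 1, column 3; remove that cell from P, ejecting 9. So w(5) = 9. P is now [[1, 4], [7], [8]].
Step i=4: Q has 4 at row 1, column 2; remove that cell from P, ejecting 4. So w(4) = 4. P is now [[1], [7], [8]].
Step i=3: Q has 3 at row 3, column 1; remove 8 from row 3 of P and reverse-bump: 8 enters row 2 and ejects 7; 7 enters row 1 and ejects 1. So w(3) = 1. P is now [[7], [8]].
Step i=2: Q has 2 at row 2, column 1; remove 8 from row 2 of P and reverse-bump: 8 enters row 1 and ejects 7. So w(2) = 7. P is now [[8]].
Step i=1: Q has 1 at row 1, column 1; remove that cell from P, ejecting 8. So w(1) = 8. P is now [].

So w = 8 7 1 4 9 6 5 3 2.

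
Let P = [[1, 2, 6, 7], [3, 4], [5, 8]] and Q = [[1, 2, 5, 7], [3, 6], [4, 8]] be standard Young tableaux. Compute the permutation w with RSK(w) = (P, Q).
Reverse RSK: for i = n, n-1, ..., 1, locate i in Q, remove the corresponding corner cell from P, and reverse-bump its entry up through P; the value ejected from row 1 is w(i).

So w = 3 5 4 1 8 6 7 2.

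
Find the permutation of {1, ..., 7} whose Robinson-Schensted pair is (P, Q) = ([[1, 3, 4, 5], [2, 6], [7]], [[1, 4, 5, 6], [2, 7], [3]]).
7 2 1 3 4 6 5

Reverse RSK: for i = n, n-1, ..., 1, locate i in Q, remove the corresponding corner cell from P, and reverse-bump its entry up through P; the value ejected from row 1 is w(i).

So w = 7 2 1 3 4 6 5.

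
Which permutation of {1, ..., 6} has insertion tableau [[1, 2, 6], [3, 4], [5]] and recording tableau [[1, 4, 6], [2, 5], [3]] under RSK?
Reverse the RSK construction: for i from n down to 1, find the cell of Q containing i, remove the entry at that cell from P, and reverse-bump it up through P; the value ejected from row 1 is w(i).

Step i=6: Q has 6 at row 1, column 3; remove that cell from P, ejecting 6. So w(6) = 6. P is now [[1, 2], [3, 4], [5]].
Step i=5: Q has 5 at row 2, column 2; remove 4 from row 2 of P and reverse-bump: 4 enters row 1 and ejects 2. So w(5) = 2. P is now [[1, 4], [3], [5]].
Step i=4: Q has 4 at row 1, column 2; remove that cell from P, ejecting 4. So w(4) = 4. P is now [[1], [3], [5]].
Step i=3: Q has 3 at row 3, column 1; remove 5 from row 3 of P and reverse-bump: 5 enters row 2 and ejects 3; 3 enters row 1 and ejects 1. So w(3) = 1. P is now [[3], [5]].
Step i=2: Q has 2 at row 2, column 1; remove 5 from row 2 of P and reverse-bump: 5 enters row 1 and ejects 3. So w(2) = 3. P is now [[5]].
Step i=1: Q has 1 at row 1, column 1; remove that cell from P, ejecting 5. So w(1) = 5. P is now [].

So w = 5 3 1 4 2 6.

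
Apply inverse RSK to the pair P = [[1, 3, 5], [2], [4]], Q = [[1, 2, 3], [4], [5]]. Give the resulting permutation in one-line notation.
2 4 5 3 1

Reverse the RSK construction: for i from n down to 1, find the cell of Q containing i, remove the entry at that cell from P, and reverse-bump it up through P; the value ejected from row 1 is w(i).

Step i=5: Q has 5 at row 3, column 1; remove 4 from row 3 of P and reverse-bump: 4 enters row 2 and ejects 2; 2 enters row 1 and ejects 1. So w(5) = 1. P is now [[2, 3, 5], [4]].
Step i=4: Q has 4 at row 2, column 1; remove 4 from row 2 of P and reverse-bump: 4 enters row 1 and ejects 3. So w(4) = 3. P is now [[2, 4, 5]].
Step i=3: Q has 3 at row 1, column 3; remove that cell from P, ejecting 5. So w(3) = 5. P is now [[2, 4]].
Step i=2: Q has 2 at row 1, column 2; remove that cell from P, ejecting 4. So w(2) = 4. P is now [[2]].
Step i=1: Q has 1 at row 1, column 1; remove that cell from P, ejecting 2. So w(1) = 2. P is now [].

So w = 2 4 5 3 1.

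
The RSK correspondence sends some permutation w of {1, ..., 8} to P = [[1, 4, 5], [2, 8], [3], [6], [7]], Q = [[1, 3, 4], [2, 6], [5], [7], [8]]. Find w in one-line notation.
7 3 6 8 4 5 2 1

Reverse the RSK construction: for i from n down to 1, find the cell of Q containing i, remove the entry at that cell from P, and reverse-bump it up through P; the value ejected from row 1 is w(i).

Step i=8: Q has 8 at row 5, column 1; remove 7 from row 5 of P and reverse-bump: 7 enters row 4 and ejects 6; 6 enters row 3 and ejects 3; 3 enters row 2 and ejects 2; 2 enters row 1 and ejects 1. So w(8) = 1. P is now [[2, 4, 5], [3, 8], [6], [7]].
Step i=7: Q has 7 at row 4, column 1; remove 7 from row 4 of P and reverse-bump: 7 enters row 3 and ejects 6; 6 enters row 2 and ejects 3; 3 enters row 1 and ejects 2. So w(7) = 2. P is now [[3, 4, 5], [6, 8], [7]].
Step i=6: Q has 6 at row 2, column 2; remove 8 from row 2 of P and reverse-bump: 8 enters row 1 and ejects 5. So w(6) = 5. P is now [[3, 4, 8], [6], [7]].
Step i=5: Q has 5 at row 3, column 1; remove 7 from row 3 of P and reverse-bump: 7 enters row 2 and ejects 6; 6 enters row 1 and ejects 4. So w(5) = 4. P is now [[3, 6, 8], [7]].
Step i=4: Q has 4 at row 1, column 3; remove that cell from P, ejecting 8. So w(4) = 8. P is now [[3, 6], [7]].
Step i=3: Q has 3 at row 1, column 2; remove that cell from P, ejecting 6. So w(3) = 6. P is now [[3], [7]].
Step i=2: Q has 2 at row 2, column 1; remove 7 from row 2 of P and reverse-bump: 7 enters row 1 and ejects 3. So w(2) = 3. P is now [[7]].
Step i=1: Q has 1 at row 1, column 1; remove that cell from P, ejecting 7. So w(1) = 7. P is now [].

So w = 7 3 6 8 4 5 2 1.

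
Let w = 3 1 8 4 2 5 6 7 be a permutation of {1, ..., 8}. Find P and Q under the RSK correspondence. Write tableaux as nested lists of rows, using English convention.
P = [[1, 2, 5, 6, 7], [3, 4], [8]], Q = [[1, 3, 6, 7, 8], [2, 4], [5]]

Insert each entry of the permutation into P by Schensted row insertion, recording in Q the position of each new cell.

Insert 3: appended to row 1. P = [[3]].
Insert 1: 1 bumps 3 from row 1; 3 starts row 2. P = [[1], [3]].
Insert 8: appended to row 1. P = [[1, 8], [3]].
Insert 4: 4 bumps 8 from row 1; 8 appends to row 2. P = [[1, 4], [3, 8]].
Insert 2: 2 bumps 4 from row 1; 4 bumps 8 from row 2; 8 starts row 3. P = [[1, 2], [3, 4], [8]].
Insert 5: appended to row 1. P = [[1, 2, 5], [3, 4], [8]].
Insert 6: appended to row 1. P = [[1, 2, 5, 6], [3, 4], [8]].
Insert 7: appended to row 1. P = [[1, 2, 5, 6, 7], [3, 4], [8]].

So P = [[1, 2, 5, 6, 7], [3, 4], [8]], Q = [[1, 3, 6, 7, 8], [2, 4], [5]].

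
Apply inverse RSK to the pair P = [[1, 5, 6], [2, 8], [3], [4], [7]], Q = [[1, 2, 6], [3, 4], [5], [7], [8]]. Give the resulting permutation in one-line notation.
Reverse RSK: for i = n, n-1, ..., 1, locate i in Q, remove the corresponding corner cell from P, and reverse-bump its entry up through P; the value ejected from row 1 is w(i).

So w = 7 8 4 5 3 6 2 1.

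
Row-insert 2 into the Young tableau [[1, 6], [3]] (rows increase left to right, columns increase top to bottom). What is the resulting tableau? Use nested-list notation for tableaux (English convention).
[[1, 2], [3, 6]]

In row 1, 2 replaces 6 (the leftmost entry greater than 2); 6 is bumped to row 2. 6 is appended to row 2. The new tableau is [[1, 2], [3, 6]].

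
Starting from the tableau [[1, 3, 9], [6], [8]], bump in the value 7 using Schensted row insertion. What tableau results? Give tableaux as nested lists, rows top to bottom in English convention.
In row 1, 7 replaces 9 (the leftmost entry greater than 7); 9 is bumped to row 2. 9 is appended to row 2. The new tableau is [[1, 3, 7], [6, 9], [8]].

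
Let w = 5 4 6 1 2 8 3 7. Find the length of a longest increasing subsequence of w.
4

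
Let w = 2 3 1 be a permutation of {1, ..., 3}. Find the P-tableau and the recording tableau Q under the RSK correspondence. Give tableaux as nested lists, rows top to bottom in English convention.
P = [[1, 3], [2]], Q = [[1, 2], [3]]

Insert each entry of the permutation into P by Schensted row insertion, recording in Q the position of each new cell.

Insert 2: appended to row 1. P = [[2]].
Insert 3: appended to row 1. P = [[2, 3]].
Insert 1: 1 bumps 2 from row 1; 2 starts row 2. P = [[1, 3], [2]].

So P = [[1, 3], [2]], Q = [[1, 2], [3]].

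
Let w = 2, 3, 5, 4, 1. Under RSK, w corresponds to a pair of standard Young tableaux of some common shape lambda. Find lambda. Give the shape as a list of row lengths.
[3, 1, 1]

RSK row insertion gives P = [[1, 3, 4], [2], [5]], which has shape [3, 1, 1].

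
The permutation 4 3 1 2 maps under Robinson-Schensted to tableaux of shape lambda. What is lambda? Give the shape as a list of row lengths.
Row-insert each entry into an empty tableau.

After inserting 4: P = [[4]].
After inserting 3: P = [[3], [4]].
After inserting 1: P = [[1], [3], [4]].
After inserting 2: P = [[1, 2], [3], [4]].

The final insertion tableau P = [[1, 2], [3], [4]] has shape [2, 1, 1].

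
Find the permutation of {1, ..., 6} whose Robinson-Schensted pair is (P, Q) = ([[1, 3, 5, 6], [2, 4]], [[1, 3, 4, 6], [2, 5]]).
Reverse RSK: for i = n, n-1, ..., 1, locate i in Q, remove the corresponding corner cell from P, and reverse-bump its entry up through P; the value ejected from row 1 is w(i).

So w = 2 1 4 5 3 6.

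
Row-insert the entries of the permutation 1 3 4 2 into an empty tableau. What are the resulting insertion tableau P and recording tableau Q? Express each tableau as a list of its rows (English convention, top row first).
Insert each entry of the permutation into P by Schensted row insertion, recording in Q the position of each new cell.

After inserting 1: P = [[1]].
After inserting 3: P = [[1, 3]].
After inserting 4: P = [[1, 3, 4]].
After inserting 2: P = [[1, 2, 4], [3]].

So P = [[1, 2, 4], [3]], Q = [[1, 2, 3], [4]].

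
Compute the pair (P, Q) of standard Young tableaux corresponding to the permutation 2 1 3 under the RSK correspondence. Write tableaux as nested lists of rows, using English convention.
P = [[1, 3], [2]], Q = [[1, 3], [2]]

Insert each entry of the permutation into P by Schensted row insertion, recording in Q the position of each new cell.

After inserting 2: P = [[2]].
After inserting 1: P = [[1], [2]].
After inserting 3: P = [[1, 3], [2]].

So P = [[1, 3], [2]], Q = [[1, 3], [2]].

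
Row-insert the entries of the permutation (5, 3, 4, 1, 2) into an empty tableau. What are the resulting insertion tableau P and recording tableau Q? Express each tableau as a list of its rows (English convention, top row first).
P = [[1, 2], [3, 4], [5]], Q = [[1, 3], [2, 5], [4]]

Insert each entry of the permutation into P by Schensted row insertion, recording in Q the position of each new cell.

Insert 5: appended to row 1. P = [[5]].
Insert 3: 3 bumps 5 from row 1; 5 starts row 2. P = [[3], [5]].
Insert 4: appended to row 1. P = [[3, 4], [5]].
Insert 1: 1 bumps 3 from row 1; 3 bumps 5 from row 2; 5 starts row 3. P = [[1, 4], [3], [5]].
Insert 2: 2 bumps 4 from row 1; 4 appends to row 2. P = [[1, 2], [3, 4], [5]].

So P = [[1, 2], [3, 4], [5]], Q = [[1, 3], [2, 5], [4]].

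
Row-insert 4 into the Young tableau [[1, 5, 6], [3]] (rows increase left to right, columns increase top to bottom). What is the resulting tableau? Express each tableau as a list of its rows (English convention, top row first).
[[1, 4, 6], [3, 5]]

In row 1, 4 replaces 5 (the leftmost entry greater than 4); 5 is bumped to row 2. 5 is appended to row 2. The new tableau is [[1, 4, 6], [3, 5]].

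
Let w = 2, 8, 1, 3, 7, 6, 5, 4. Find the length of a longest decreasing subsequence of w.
5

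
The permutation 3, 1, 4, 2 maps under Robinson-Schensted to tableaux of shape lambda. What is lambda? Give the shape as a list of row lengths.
Row-insert each entry into an empty tableau.

After inserting 3: P = [[3]].
After inserting 1: P = [[1], [3]].
After inserting 4: P = [[1, 4], [3]].
After inserting 2: P = [[1, 2], [3, 4]].

The final insertion tableau P = [[1, 2], [3, 4]] has shape [2, 2].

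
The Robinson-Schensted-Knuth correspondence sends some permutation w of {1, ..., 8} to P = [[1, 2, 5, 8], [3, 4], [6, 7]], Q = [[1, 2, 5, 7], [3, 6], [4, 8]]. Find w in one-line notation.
Reverse the RSK construction: for i from n down to 1, find the cell of Q containing i, remove the entry at that cell from P, and reverse-bump it up through P; the value ejected from row 1 is w(i).

Step i=8: Q has 8 at row 3, column 2; remove 7 from row 3 of P and reverse-bump: 7 enters row 2 and ejects 4; 4 enters row 1 and ejects 2. So w(8) = 2. P is now [[1, 4, 5, 8], [3, 7], [6]].
Step i=7: Q has 7 at row 1, column 4; remove that cell from P, ejecting 8. So w(7) = 8. P is now [[1, 4, 5], [3, 7], [6]].
Step i=6: Q has 6 at row 2, column 2; remove 7 from row 2 of P and reverse-bump: 7 enters row 1 and ejects 5. So w(6) = 5. P is now [[1, 4, 7], [3], [6]].
Step i=5: Q has 5 at row 1, column 3; remove that cell from P, ejecting 7. So w(5) = 7. P is now [[1, 4], [3], [6]].
Step i=4: Q has 4 at row 3, column 1; remove 6 from row 3 of P and reverse-bump: 6 enters row 2 and ejects 3; 3 enters row 1 and ejects 1. So w(4) = 1. P is now [[3, 4], [6]].
Step i=3: Q has 3 at row 2, column 1; remove 6 from row 2 of P and reverse-bump: 6 enters row 1 and ejects 4. So w(3) = 4. P is now [[3, 6]].
Step i=2: Q has 2 at row 1, column 2; remove that cell from P, ejecting 6. So w(2) = 6. P is now [[3]].
Step i=1: Q has 1 at row 1, column 1; remove that cell from P, ejecting 3. So w(1) = 3. P is now [].

So w = 3 6 4 1 7 5 8 2.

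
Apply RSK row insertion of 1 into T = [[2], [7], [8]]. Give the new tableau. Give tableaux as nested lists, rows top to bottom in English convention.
[[1], [2], [7], [8]]

In row 1, 1 replaces 2 (the leftmost entry greater than 1); 2 is bumped to row 2. In row 2, 2 replaces 7 (the leftmost entry greater than 2); 7 is bumped to row 3. In row 3, 7 replaces 8 (the leftmost entry greater than 7); 8 is bumped to row 4. 8 starts a new row 4. The new tableau is [[1], [2], [7], [8]].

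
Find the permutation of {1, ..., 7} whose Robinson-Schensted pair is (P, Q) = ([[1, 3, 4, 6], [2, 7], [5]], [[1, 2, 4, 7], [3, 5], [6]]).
2 5 3 7 4 1 6

Reverse the RSK construction: for i from n down to 1, find the cell of Q containing i, remove the entry at that cell from P, and reverse-bump it up through P; the value ejected from row 1 is w(i).

Step i=7: Q has 7 at row 1, column 4; remove that cell from P, ejecting 6. So w(7) = 6. P is now [[1, 3, 4], [2, 7], [5]].
Step i=6: Q has 6 at row 3, column 1; remove 5 from row 3 of P and reverse-bump: 5 enters row 2 and ejects 2; 2 enters row 1 and ejects 1. So w(6) = 1. P is now [[2, 3, 4], [5, 7]].
Step i=5: Q has 5 at row 2, column 2; remove 7 from row 2 of P and reverse-bump: 7 enters row 1 and ejects 4. So w(5) = 4. P is now [[2, 3, 7], [5]].
Step i=4: Q has 4 at row 1, column 3; remove that cell from P, ejecting 7. So w(4) = 7. P is now [[2, 3], [5]].
Step i=3: Q has 3 at row 2, column 1; remove 5 from row 2 of P and reverse-bump: 5 enters row 1 and ejects 3. So w(3) = 3. P is now [[2, 5]].
Step i=2: Q has 2 at row 1, column 2; remove that cell from P, ejecting 5. So w(2) = 5. P is now [[2]].
Step i=1: Q has 1 at row 1, column 1; remove that cell from P, ejecting 2. So w(1) = 2. P is now [].

So w = 2 5 3 7 4 1 6.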